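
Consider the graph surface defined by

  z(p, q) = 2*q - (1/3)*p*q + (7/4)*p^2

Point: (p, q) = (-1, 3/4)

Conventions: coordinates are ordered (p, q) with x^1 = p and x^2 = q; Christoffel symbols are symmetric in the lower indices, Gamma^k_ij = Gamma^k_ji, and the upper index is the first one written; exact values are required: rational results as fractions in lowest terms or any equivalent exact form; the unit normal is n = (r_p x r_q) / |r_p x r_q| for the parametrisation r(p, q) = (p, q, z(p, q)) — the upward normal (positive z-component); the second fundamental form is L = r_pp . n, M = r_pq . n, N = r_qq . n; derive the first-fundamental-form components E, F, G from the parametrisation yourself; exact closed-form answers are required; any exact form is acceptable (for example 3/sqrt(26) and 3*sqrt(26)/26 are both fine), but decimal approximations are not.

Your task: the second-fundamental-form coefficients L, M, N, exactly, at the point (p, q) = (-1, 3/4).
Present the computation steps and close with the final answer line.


z_p = -15/4, z_q = 7/3, z_pp = 7/2, z_pq = -1/3, z_qq = 0
E = 241/16, F = -35/4, G = 58/9; answer radicand W^2 = 2953/144
unnormalised second-form numerators: l = 7/2, m = -1/3, n = 0; L = l/sqrt(2953/144), and similarly M = m/sqrt(W^2), N = n/sqrt(W^2)

Answer: L = 42*sqrt(2953)/2953, M = -4*sqrt(2953)/2953, N = 0


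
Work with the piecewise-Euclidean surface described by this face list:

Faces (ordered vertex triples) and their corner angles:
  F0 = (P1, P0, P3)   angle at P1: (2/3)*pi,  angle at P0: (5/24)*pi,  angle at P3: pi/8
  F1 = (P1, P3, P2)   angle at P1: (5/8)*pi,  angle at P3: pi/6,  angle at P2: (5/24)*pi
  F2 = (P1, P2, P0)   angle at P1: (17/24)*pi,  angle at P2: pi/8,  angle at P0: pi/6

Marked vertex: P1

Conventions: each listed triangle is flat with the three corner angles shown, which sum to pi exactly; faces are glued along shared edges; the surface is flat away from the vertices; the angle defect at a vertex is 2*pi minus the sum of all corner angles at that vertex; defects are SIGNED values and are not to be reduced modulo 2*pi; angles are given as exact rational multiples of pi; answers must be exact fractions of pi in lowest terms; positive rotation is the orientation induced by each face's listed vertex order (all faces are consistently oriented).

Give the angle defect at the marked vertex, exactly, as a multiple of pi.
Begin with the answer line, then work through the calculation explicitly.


Answer: defect(P1) = 0

Sum of corner angles at P1: 2*pi
defect = 2*pi - 2*pi


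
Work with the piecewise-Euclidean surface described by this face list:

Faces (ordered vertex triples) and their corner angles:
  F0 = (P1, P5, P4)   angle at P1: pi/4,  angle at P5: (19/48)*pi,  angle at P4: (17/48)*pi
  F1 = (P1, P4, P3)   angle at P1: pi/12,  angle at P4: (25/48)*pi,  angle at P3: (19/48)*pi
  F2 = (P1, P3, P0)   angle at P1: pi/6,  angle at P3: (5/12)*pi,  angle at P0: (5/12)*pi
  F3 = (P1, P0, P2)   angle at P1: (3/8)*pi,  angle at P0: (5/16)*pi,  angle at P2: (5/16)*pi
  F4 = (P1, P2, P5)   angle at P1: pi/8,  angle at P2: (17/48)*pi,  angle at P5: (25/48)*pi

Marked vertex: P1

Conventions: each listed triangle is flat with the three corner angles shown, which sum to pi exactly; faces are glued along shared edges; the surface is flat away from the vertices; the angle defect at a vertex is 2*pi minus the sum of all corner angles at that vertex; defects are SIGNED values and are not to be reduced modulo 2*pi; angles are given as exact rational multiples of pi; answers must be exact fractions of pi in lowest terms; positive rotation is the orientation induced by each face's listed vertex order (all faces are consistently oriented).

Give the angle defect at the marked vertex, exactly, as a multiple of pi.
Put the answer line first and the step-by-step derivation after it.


Answer: defect(P1) = pi

Sum of corner angles at P1: pi
defect = 2*pi - pi


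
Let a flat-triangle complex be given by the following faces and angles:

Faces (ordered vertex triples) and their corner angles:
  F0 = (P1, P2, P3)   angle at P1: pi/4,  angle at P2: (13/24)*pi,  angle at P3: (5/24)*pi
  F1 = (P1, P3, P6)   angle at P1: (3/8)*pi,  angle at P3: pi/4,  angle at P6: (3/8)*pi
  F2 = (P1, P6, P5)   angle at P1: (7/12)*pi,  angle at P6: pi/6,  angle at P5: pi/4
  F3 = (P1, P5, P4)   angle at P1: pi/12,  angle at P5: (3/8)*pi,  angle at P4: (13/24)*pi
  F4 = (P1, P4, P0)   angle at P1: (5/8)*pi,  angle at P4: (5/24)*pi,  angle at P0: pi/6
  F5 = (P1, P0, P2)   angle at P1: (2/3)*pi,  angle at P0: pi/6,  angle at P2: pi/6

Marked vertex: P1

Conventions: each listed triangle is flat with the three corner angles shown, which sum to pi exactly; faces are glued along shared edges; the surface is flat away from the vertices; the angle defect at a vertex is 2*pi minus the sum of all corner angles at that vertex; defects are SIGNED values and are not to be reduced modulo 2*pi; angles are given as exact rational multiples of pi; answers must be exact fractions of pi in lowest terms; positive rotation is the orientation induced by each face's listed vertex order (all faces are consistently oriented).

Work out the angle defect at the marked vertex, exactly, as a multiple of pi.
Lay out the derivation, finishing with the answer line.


Sum of corner angles at P1: (31/12)*pi
defect = 2*pi - (31/12)*pi

Answer: defect(P1) = (-7/12)*pi


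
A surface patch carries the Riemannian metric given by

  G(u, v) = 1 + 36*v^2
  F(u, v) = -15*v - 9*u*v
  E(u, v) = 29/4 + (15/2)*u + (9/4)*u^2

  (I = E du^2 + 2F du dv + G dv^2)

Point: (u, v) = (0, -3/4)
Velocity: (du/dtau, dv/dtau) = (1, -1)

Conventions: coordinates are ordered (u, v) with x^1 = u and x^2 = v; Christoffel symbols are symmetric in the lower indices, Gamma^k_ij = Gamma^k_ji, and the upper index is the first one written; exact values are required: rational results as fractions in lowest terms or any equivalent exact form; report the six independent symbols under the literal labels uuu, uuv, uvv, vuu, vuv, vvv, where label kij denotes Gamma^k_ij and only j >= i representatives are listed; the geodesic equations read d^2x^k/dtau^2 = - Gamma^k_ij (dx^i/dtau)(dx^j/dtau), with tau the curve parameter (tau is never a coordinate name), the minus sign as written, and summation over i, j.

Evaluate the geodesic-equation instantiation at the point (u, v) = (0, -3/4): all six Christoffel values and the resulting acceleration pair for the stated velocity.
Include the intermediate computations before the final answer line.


E = 29/4, F = 45/4, G = 85/4 at the point
E_u = 15/2, E_v = 0, F_u = 27/4, F_v = -15, G_u = 0, G_v = -54
EG - F^2 = 55/2;  g^inv = (2/55) * [[85/4, -45/4], [-45/4, 29/4]]
first-kind symbols [ij,l] = (1/2)(d_i g_jl + d_j g_il - d_l g_ij): [uu,u] = E_u/2 = 15/4, [uu,v] = F_u - E_v/2 = 27/4, [uv,u] = E_v/2 = 0, [uv,v] = G_u/2 = 0, [vv,u] = F_v - G_u/2 = -15, [vv,v] = G_v/2 = -27
Gamma^u_ij = (G*[ij,u] - F*[ij,v])/(EG - F^2), Gamma^v_ij = (E*[ij,v] - F*[ij,u])/(EG - F^2)
Gamma_uuu = 3/22, Gamma_uuv = 0, Gamma_uvv = -6/11, Gamma_vuu = 27/110, Gamma_vuv = 0, Gamma_vvv = -54/55
d^2u/dtau^2 = -(Gamma_uuu*(1)^2 + 2*Gamma_uuv*(1)*(-1) + Gamma_uvv*(-1)^2) = 9/22
d^2v/dtau^2 = -(Gamma_vuu*(1)^2 + 2*Gamma_vuv*(1)*(-1) + Gamma_vvv*(-1)^2) = 81/110

Answer: Gamma_uuu = 3/22, Gamma_uuv = 0, Gamma_uvv = -6/11, Gamma_vuu = 27/110, Gamma_vuv = 0, Gamma_vvv = -54/55; accelerations (d^2u/dtau^2, d^2v/dtau^2) = (9/22, 81/110)


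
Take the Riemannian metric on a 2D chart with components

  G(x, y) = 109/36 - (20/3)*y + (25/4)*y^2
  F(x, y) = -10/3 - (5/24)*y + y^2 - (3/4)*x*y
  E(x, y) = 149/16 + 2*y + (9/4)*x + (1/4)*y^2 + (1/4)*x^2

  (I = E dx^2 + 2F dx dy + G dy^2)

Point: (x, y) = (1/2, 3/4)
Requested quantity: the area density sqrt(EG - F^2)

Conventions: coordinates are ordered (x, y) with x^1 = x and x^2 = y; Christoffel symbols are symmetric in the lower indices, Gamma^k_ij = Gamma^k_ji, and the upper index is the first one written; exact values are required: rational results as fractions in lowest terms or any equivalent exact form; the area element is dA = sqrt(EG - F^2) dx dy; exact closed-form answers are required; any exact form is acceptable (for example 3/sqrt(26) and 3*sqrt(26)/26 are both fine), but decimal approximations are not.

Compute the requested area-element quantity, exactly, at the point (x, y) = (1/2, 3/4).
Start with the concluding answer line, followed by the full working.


Answer: sqrt(EG - F^2) = 7*sqrt(6353)/192

E = 777/64, F = -77/24, G = 889/576; EG - F^2 = 311297/36864


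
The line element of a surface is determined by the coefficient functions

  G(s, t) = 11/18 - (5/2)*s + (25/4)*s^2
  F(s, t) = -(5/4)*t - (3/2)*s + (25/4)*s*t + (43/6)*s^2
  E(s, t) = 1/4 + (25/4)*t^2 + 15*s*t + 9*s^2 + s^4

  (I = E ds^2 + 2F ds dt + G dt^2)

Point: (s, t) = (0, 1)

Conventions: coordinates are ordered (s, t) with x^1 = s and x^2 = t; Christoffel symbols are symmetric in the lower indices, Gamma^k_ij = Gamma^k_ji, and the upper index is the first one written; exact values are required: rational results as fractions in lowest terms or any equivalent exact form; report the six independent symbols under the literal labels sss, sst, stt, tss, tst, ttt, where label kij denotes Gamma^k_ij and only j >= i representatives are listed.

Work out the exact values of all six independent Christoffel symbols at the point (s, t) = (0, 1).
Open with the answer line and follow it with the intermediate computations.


Answer: Gamma_sss = 390/347, Gamma_sst = 325/347, Gamma_stt = 0, Gamma_tss = -54/347, Gamma_tst = -45/347, Gamma_ttt = 0

E = 13/2, F = -5/4, G = 11/18 at the point
E_s = 15, E_t = 25/2, F_s = 19/4, F_t = -5/4, G_s = -5/2, G_t = 0
EG - F^2 = 347/144;  g^inv = (144/347) * [[11/18, 5/4], [5/4, 13/2]]
first-kind symbols [ij,l] = (1/2)(d_i g_jl + d_j g_il - d_l g_ij): [ss,s] = E_s/2 = 15/2, [ss,t] = F_s - E_t/2 = -3/2, [st,s] = E_t/2 = 25/4, [st,t] = G_s/2 = -5/4, [tt,s] = F_t - G_s/2 = 0, [tt,t] = G_t/2 = 0
Gamma^s_ij = (G*[ij,s] - F*[ij,t])/(EG - F^2), Gamma^t_ij = (E*[ij,t] - F*[ij,s])/(EG - F^2)


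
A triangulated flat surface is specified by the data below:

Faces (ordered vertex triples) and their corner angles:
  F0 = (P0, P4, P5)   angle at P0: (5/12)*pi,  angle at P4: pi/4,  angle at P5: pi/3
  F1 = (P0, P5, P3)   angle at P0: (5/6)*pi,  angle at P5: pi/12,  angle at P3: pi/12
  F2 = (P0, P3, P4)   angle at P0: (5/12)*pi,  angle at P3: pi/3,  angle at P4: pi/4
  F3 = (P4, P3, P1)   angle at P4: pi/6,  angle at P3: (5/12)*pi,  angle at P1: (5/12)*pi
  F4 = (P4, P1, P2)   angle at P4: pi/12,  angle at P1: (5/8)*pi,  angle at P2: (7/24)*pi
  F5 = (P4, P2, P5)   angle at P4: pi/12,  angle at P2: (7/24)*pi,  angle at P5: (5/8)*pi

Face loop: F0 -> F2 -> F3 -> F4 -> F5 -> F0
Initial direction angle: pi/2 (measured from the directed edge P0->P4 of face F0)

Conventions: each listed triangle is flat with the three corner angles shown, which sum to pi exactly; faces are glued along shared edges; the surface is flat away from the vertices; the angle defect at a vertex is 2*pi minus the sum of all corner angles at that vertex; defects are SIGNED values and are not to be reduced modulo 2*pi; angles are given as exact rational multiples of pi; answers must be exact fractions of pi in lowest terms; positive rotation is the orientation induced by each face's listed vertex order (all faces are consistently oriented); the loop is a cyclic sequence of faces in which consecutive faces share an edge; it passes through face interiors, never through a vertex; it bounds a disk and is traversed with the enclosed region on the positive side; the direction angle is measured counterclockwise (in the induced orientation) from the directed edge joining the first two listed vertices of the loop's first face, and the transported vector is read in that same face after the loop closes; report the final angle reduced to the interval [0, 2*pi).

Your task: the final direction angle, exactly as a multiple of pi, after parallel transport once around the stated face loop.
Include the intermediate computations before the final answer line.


enclosed vertex P4: corner angles sum to (5/6)*pi, defect = 2*pi - (5/6)*pi = (7/6)*pi
adding the enclosed defects to the starting angle (mod 2*pi, induced orientation) gives the holonomy
final angle = pi/2 + (7/6)*pi = (5/3)*pi (mod 2*pi)

Answer: final direction angle = (5/3)*pi


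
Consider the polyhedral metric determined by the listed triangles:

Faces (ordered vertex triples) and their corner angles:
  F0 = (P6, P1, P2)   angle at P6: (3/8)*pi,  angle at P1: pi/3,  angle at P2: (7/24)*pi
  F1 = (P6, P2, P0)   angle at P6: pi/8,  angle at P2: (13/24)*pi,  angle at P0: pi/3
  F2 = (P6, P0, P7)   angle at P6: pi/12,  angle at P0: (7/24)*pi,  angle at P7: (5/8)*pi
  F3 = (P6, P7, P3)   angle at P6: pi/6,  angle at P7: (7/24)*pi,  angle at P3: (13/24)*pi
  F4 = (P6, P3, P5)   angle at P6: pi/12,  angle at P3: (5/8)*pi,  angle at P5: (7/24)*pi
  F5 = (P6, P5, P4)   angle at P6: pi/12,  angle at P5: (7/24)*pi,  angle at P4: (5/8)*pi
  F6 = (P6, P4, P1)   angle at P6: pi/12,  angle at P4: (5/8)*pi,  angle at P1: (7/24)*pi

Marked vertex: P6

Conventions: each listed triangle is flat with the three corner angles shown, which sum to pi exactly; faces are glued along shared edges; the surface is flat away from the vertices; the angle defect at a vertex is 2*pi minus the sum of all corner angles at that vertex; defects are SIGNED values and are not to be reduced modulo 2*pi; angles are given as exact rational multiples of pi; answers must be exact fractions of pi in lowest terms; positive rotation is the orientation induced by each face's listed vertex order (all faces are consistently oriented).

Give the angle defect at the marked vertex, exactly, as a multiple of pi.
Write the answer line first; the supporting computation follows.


Answer: defect(P6) = pi

Sum of corner angles at P6: pi
defect = 2*pi - pi


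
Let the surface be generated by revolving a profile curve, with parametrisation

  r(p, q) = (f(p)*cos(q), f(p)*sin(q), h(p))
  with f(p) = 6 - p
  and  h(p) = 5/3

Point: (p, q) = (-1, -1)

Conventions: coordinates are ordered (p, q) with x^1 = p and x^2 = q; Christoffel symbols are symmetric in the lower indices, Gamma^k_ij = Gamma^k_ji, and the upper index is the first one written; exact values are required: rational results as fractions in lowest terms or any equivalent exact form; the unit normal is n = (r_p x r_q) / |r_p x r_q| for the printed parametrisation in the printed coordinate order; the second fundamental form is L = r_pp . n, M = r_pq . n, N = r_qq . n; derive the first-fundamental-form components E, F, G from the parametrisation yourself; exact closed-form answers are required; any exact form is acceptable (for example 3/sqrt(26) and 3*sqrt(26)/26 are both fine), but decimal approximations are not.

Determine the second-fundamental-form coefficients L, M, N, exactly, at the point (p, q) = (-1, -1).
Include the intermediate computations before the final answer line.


f = 7, f' = -1, f'' = 0, h' = 0, h'' = 0
E = 1, F = 0, G = 49; answer radicand W^2 = 1
unnormalised second-form numerators: l = 0, m = 0, n = 0; L = l/sqrt(1), and similarly M = m/sqrt(W^2), N = n/sqrt(W^2)

Answer: L = 0, M = 0, N = 0


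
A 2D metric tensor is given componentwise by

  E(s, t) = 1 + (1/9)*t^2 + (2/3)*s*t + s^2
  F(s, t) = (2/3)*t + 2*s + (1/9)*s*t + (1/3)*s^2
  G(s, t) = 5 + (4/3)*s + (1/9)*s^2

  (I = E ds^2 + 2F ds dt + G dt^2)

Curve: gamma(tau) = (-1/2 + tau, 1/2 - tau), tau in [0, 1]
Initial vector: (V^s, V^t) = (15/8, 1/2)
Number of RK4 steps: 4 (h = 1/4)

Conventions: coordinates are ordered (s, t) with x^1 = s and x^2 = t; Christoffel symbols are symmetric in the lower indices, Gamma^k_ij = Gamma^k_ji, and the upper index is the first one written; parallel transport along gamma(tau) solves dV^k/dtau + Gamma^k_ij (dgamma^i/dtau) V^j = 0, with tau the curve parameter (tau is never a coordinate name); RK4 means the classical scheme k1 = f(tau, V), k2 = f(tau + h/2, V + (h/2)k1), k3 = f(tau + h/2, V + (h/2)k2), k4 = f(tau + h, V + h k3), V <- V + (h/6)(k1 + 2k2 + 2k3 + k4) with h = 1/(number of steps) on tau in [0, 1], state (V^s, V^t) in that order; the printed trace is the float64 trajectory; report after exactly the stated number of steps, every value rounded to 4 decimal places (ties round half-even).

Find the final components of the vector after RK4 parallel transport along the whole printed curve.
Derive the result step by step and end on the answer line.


gamma'(tau) = (1, -1); f(tau, V)^k = -Gamma^k_ij(gamma(tau)) gamma'^i(tau) V^j; h = 1/4; intermediate values shown to 6 dp
curve data and Christoffel symbols at the stage parameters:
  tau = 0.000000: gamma = (-0.500000, 0.500000), gamma' = (1.000000, -1.000000); Gamma_sss = -0.074534, Gamma_sst = -0.024845, Gamma_stt = 0.000000, Gamma_tss = 0.409938, Gamma_tst = 0.136646, Gamma_ttt = 0.000000
  tau = 0.125000: gamma = (-0.375000, 0.375000), gamma' = (1.000000, -1.000000); Gamma_sss = -0.054608, Gamma_sst = -0.018203, Gamma_stt = 0.000000, Gamma_tss = 0.409556, Gamma_tst = 0.136519, Gamma_ttt = 0.000000
  tau = 0.250000: gamma = (-0.250000, 0.250000), gamma' = (1.000000, -1.000000); Gamma_sss = -0.035451, Gamma_sst = -0.011817, Gamma_stt = 0.000000, Gamma_tss = 0.407681, Gamma_tst = 0.135894, Gamma_ttt = 0.000000
  tau = 0.375000: gamma = (-0.125000, 0.125000), gamma' = (1.000000, -1.000000); Gamma_sss = -0.017210, Gamma_sst = -0.005737, Gamma_stt = 0.000000, Gamma_tss = 0.404446, Gamma_tst = 0.134815, Gamma_ttt = 0.000000
  tau = 0.500000: gamma = (0.000000, 0.000000), gamma' = (1.000000, -1.000000); Gamma_sss = 0.000000, Gamma_sst = 0.000000, Gamma_stt = 0.000000, Gamma_tss = 0.400000, Gamma_tst = 0.133333, Gamma_ttt = 0.000000
  tau = 0.625000: gamma = (0.125000, -0.125000), gamma' = (1.000000, -1.000000); Gamma_sss = 0.016102, Gamma_sst = 0.005367, Gamma_stt = 0.000000, Gamma_tss = 0.394498, Gamma_tst = 0.131499, Gamma_ttt = 0.000000
  tau = 0.750000: gamma = (0.250000, -0.250000), gamma' = (1.000000, -1.000000); Gamma_sss = 0.031048, Gamma_sst = 0.010349, Gamma_stt = 0.000000, Gamma_tss = 0.388098, Gamma_tst = 0.129366, Gamma_ttt = 0.000000
  tau = 0.875000: gamma = (0.375000, -0.375000), gamma' = (1.000000, -1.000000); Gamma_sss = 0.044818, Gamma_sst = 0.014939, Gamma_stt = 0.000000, Gamma_tss = 0.380952, Gamma_tst = 0.126984, Gamma_ttt = 0.000000
  tau = 1.000000: gamma = (0.500000, -0.500000), gamma' = (1.000000, -1.000000); Gamma_sss = 0.057416, Gamma_sst = 0.019139, Gamma_stt = 0.000000, Gamma_tss = 0.373206, Gamma_tst = 0.124402, Gamma_ttt = 0.000000
step 0: V^s = 1.8750, V^t = 0.5000
step 1: k1 = (0.105590, -0.580745), k2 = (0.076520, -0.573898), k3 = (0.076403, -0.573023), k4 = (0.048980, -0.563272); V <- V + (h/6)(k1 + 2k2 + 2k3 + k4): V^s = 1.8942, V^t = 0.3568
step 2: k1 = (0.048982, -0.563296), k2 = (0.023446, -0.550985), k3 = (0.023418, -0.550331), k4 = (0.000000, -0.535900); V <- V + (h/6)(k1 + 2k2 + 2k3 + k4): V^s = 1.9001, V^t = 0.2192
step 3: k1 = (0.000000, -0.535925), k2 = (-0.021214, -0.519745), k3 = (-0.021196, -0.519314), k4 = (-0.040145, -0.501813); V <- V + (h/6)(k1 + 2k2 + 2k3 + k4): V^s = 1.8949, V^t = 0.0894
step 4: k1 = (-0.040147, -0.501837), k2 = (-0.056865, -0.483357), k3 = (-0.056838, -0.483119), k4 = (-0.071388, -0.464019); V <- V + (h/6)(k1 + 2k2 + 2k3 + k4): V^s = 1.8808, V^t = -0.0314

Answer: V^s = 1.8808, V^t = -0.0314


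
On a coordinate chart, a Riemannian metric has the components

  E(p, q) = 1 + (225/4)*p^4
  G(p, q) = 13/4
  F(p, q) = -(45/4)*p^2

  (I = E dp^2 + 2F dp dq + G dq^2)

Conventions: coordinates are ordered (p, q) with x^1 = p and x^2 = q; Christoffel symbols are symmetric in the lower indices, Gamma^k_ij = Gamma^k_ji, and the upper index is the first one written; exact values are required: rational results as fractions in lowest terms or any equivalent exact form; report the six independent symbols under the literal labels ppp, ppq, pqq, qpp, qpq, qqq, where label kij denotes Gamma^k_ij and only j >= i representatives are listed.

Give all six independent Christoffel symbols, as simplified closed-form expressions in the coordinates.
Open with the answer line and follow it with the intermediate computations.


Answer: Gamma_ppp = 450*p^3/(225*p^4 + 13), Gamma_ppq = 0, Gamma_pqq = 0, Gamma_qpp = -90*p/(225*p^4 + 13), Gamma_qpq = 0, Gamma_qqq = 0

E = 1 + (225/4)*p^4; F = -(45/4)*p^2; G = 13/4
Gamma^k_ij = (1/2) g^{kl} (d_i g_jl + d_j g_il - d_l g_ij), with g^inv = (1/(EG-F^2)) [[G, -F], [-F, E]]
first partials: E_p = 225*p^3, E_q = 0, F_p = -(45/2)*p, F_q = 0, G_p = 0, G_q = 0
D = EG - F^2 = 13/4 + (225/4)*p^4
expanded: Gamma^p_pp = (G E_p - 2F F_p + F E_q)/(2D), Gamma^p_pq = (G E_q - F G_p)/(2D), Gamma^p_qq = (2G F_q - G G_p - F G_q)/(2D), Gamma^q_pp = (2E F_p - E E_q - F E_p)/(2D), Gamma^q_pq = (E G_p - F E_q)/(2D), Gamma^q_qq = (E G_q - 2F F_q + F G_p)/(2D); substitute and cancel common factors


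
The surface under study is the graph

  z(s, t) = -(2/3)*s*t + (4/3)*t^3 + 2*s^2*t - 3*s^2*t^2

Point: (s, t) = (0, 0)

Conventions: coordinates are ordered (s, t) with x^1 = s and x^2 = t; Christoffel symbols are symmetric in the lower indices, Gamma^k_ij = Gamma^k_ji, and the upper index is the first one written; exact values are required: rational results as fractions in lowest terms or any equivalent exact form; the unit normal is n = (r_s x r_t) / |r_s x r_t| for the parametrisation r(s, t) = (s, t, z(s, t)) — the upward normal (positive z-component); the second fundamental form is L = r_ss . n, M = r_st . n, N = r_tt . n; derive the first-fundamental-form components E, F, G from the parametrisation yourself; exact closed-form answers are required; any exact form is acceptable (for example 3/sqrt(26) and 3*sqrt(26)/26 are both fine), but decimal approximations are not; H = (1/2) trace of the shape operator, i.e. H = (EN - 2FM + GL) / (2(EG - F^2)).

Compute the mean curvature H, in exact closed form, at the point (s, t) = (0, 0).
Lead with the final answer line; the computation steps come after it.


Answer: H = 0

z_s = 0, z_t = 0, z_ss = 0, z_st = -2/3, z_tt = 0
E = 1, F = 0, G = 1; answer radicand W^2 = 1
unnormalised second-form numerators: l = 0, m = -2/3, n = 0; L = l/sqrt(1), and similarly M = m/sqrt(W^2), N = n/sqrt(W^2)
H = (E*n - 2*F*m + G*l) / (2*(EG - F^2)*sqrt(W^2)); E*n - 2*F*m + G*l = 0, EG - F^2 = 1, so H = (0)/sqrt(1)


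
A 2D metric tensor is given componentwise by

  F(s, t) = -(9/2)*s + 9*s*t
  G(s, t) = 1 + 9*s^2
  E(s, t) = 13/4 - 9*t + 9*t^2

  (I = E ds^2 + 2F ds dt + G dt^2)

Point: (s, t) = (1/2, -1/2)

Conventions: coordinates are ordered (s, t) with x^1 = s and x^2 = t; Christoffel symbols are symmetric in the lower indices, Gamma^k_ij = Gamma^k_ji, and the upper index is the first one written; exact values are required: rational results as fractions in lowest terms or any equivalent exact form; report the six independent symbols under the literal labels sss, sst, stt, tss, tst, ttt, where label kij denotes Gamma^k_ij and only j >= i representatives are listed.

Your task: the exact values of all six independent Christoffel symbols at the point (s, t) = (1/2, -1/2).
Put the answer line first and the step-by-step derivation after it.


Answer: Gamma_sss = 0, Gamma_sst = -36/49, Gamma_stt = 0, Gamma_tss = 0, Gamma_tst = 18/49, Gamma_ttt = 0

E = 10, F = -9/2, G = 13/4 at the point
E_s = 0, E_t = -18, F_s = -9, F_t = 9/2, G_s = 9, G_t = 0
EG - F^2 = 49/4;  g^inv = (4/49) * [[13/4, 9/2], [9/2, 10]]
first-kind symbols [ij,l] = (1/2)(d_i g_jl + d_j g_il - d_l g_ij): [ss,s] = E_s/2 = 0, [ss,t] = F_s - E_t/2 = 0, [st,s] = E_t/2 = -9, [st,t] = G_s/2 = 9/2, [tt,s] = F_t - G_s/2 = 0, [tt,t] = G_t/2 = 0
Gamma^s_ij = (G*[ij,s] - F*[ij,t])/(EG - F^2), Gamma^t_ij = (E*[ij,t] - F*[ij,s])/(EG - F^2)


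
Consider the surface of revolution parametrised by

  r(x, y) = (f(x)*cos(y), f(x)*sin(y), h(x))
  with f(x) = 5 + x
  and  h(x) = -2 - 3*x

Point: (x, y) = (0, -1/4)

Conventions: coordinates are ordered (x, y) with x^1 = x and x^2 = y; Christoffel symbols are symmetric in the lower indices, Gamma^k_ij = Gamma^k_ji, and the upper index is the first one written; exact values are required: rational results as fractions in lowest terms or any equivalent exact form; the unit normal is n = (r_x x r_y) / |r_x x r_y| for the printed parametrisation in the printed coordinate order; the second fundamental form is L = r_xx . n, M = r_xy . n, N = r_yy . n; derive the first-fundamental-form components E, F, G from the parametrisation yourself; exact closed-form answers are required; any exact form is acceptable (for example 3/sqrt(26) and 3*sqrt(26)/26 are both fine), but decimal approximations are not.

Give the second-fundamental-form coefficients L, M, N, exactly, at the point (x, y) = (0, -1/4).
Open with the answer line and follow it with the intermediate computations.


Answer: L = 0, M = 0, N = -3*sqrt(10)/2

f = 5, f' = 1, f'' = 0, h' = -3, h'' = 0
E = 10, F = 0, G = 25; answer radicand W^2 = 10
unnormalised second-form numerators: l = 0, m = 0, n = -15; L = l/sqrt(10), and similarly M = m/sqrt(W^2), N = n/sqrt(W^2)


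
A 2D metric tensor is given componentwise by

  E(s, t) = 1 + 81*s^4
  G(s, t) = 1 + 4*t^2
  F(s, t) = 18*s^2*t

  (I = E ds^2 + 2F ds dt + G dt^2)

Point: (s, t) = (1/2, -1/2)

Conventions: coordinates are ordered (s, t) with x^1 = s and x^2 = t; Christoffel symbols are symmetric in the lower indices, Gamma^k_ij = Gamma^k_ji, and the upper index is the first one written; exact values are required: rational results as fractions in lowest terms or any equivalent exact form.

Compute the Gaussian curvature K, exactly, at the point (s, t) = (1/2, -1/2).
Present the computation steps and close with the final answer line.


E = 97/16, F = -9/4, G = 2, EG - F^2 = 113/16 at the point
E_s = 81/2, E_t = 0, F_s = -9, F_t = 9/2, G_s = 0, G_t = -4
E_tt = 0, F_st = 18, G_ss = 0
Evaluate Brioschi's two determinant matrices M1, M2 and divide by (EG - F^2)^2.
M1 = [[-E_tt/2 + F_st - G_ss/2, E_s/2, F_s - E_t/2], [F_t - G_s/2, E, F], [G_t/2, F, G]] = [[18, 81/4, -9], [9/2, 97/16, -9/4], [-2, -9/4, 2]]; det M1 = 18
M2 = [[0, E_t/2, G_s/2], [E_t/2, E, F], [G_s/2, F, G]] = [[0, 0, 0], [0, 97/16, -9/4], [0, -9/4, 2]]; det M2 = 0
det M1 - det M2 = 18; K = 18 / (113/16)^2 = 4608/12769

Answer: K = 4608/12769


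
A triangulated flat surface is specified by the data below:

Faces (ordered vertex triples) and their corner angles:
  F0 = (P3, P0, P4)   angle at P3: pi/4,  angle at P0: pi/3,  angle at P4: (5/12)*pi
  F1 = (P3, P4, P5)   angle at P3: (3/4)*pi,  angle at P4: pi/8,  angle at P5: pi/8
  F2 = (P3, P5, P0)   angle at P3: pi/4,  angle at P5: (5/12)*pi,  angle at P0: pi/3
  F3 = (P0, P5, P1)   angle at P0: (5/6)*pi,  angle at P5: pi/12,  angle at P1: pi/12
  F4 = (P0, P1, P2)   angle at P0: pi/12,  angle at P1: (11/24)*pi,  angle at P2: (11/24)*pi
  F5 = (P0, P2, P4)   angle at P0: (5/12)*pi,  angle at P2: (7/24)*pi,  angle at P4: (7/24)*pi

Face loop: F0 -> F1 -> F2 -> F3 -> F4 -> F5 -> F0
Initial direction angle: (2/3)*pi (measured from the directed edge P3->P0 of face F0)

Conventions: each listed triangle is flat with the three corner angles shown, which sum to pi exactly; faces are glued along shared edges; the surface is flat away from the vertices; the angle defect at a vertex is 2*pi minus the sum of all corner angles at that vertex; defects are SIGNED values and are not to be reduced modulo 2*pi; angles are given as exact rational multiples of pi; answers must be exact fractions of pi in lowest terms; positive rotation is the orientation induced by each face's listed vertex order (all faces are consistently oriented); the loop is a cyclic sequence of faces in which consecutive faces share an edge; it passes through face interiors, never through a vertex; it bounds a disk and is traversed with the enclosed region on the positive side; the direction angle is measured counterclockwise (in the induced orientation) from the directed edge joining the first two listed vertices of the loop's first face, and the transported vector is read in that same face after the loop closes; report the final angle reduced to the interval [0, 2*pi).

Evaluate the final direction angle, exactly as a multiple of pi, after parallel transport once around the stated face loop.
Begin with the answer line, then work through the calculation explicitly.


Answer: final direction angle = (17/12)*pi

enclosed vertex P0: corner angles sum to 2*pi, defect = 2*pi - 2*pi = 0
enclosed vertex P3: corner angles sum to (5/4)*pi, defect = 2*pi - (5/4)*pi = (3/4)*pi
the rotation equals the total enclosed defect, so the final angle is initial + defects (mod 2*pi)
final angle = (2/3)*pi + (3/4)*pi = (17/12)*pi (mod 2*pi)


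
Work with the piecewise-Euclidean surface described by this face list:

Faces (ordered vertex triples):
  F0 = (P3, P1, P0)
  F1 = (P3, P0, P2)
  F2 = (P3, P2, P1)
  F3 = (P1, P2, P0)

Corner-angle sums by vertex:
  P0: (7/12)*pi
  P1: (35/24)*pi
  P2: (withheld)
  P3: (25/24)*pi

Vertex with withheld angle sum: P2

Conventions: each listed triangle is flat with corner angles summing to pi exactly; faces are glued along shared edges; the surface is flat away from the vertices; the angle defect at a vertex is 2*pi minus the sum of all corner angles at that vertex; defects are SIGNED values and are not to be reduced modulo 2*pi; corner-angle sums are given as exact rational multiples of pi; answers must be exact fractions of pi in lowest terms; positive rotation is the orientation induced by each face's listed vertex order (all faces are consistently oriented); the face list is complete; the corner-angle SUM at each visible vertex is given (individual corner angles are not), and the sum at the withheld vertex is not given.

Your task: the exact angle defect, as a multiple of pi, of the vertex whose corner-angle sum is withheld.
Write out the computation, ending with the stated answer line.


V = 4, E = 6, F = 4; chi = V - E + F = 2
Gauss-Bonnet: total defect = 2*pi*chi = 4*pi; visible defects sum to (35/12)*pi

Answer: defect(P2) = (13/12)*pi


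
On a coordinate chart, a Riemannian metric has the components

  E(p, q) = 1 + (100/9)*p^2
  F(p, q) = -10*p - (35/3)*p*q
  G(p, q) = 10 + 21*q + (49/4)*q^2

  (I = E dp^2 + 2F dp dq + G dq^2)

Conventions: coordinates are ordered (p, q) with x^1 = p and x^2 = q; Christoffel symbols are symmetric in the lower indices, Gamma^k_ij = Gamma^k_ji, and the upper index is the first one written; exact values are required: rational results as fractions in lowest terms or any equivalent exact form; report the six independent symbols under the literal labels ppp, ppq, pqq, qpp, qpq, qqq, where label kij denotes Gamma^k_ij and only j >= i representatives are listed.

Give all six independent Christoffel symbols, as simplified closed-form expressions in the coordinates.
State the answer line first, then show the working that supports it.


Answer: Gamma_ppp = 400*p/(400*p^2 + 441*q^2 + 756*q + 360), Gamma_ppq = 0, Gamma_pqq = -420*p/(400*p^2 + 441*q^2 + 756*q + 360), Gamma_qpp = (-420*q - 360)/(400*p^2 + 441*q^2 + 756*q + 360), Gamma_qpq = 0, Gamma_qqq = (441*q + 378)/(400*p^2 + 441*q^2 + 756*q + 360)

E = 1 + (100/9)*p^2; F = -10*p - (35/3)*p*q; G = 10 + 21*q + (49/4)*q^2
Gamma^k_ij = (1/2) g^{kl} (d_i g_jl + d_j g_il - d_l g_ij), with g^inv = (1/(EG-F^2)) [[G, -F], [-F, E]]
first partials: E_p = (200/9)*p, E_q = 0, F_p = -10 - (35/3)*q, F_q = -(35/3)*p, G_p = 0, G_q = 21 + (49/2)*q
D = EG - F^2 = 10 + 21*q + (49/4)*q^2 + (100/9)*p^2
expanded: Gamma^p_pp = (G E_p - 2F F_p + F E_q)/(2D), Gamma^p_pq = (G E_q - F G_p)/(2D), Gamma^p_qq = (2G F_q - G G_p - F G_q)/(2D), Gamma^q_pp = (2E F_p - E E_q - F E_p)/(2D), Gamma^q_pq = (E G_p - F E_q)/(2D), Gamma^q_qq = (E G_q - 2F F_q + F G_p)/(2D); substitute and cancel common factors


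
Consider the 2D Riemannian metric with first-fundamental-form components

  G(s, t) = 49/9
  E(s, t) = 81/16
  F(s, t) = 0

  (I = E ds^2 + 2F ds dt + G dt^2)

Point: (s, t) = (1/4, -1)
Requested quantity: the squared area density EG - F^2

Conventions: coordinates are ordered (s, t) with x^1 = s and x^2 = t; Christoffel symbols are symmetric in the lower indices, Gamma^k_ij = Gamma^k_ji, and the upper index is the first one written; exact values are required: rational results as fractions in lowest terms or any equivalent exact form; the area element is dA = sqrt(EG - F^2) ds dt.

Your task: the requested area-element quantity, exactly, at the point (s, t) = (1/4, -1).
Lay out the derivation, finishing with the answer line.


E = 81/16, F = 0, G = 49/9; EG - F^2 = 441/16

Answer: EG - F^2 = 441/16


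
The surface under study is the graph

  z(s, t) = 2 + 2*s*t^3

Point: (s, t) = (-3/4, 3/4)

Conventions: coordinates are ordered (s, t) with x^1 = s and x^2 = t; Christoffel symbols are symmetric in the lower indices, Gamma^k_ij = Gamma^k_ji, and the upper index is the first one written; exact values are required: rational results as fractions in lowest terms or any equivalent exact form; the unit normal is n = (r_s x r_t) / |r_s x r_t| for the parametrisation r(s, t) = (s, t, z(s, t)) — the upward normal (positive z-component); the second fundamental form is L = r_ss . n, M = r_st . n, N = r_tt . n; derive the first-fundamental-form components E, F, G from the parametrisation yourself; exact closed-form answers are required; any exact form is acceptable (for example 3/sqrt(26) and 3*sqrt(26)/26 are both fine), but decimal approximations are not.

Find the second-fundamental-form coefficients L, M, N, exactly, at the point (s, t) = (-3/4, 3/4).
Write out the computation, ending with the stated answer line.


z_s = 27/32, z_t = -81/32, z_ss = 0, z_st = 27/8, z_tt = -27/4
E = 1753/1024, F = -2187/1024, G = 7585/1024; answer radicand W^2 = 4157/512
unnormalised second-form numerators: l = 0, m = 27/8, n = -27/4; L = l/sqrt(4157/512), and similarly M = m/sqrt(W^2), N = n/sqrt(W^2)

Answer: L = 0, M = 54*sqrt(8314)/4157, N = -108*sqrt(8314)/4157


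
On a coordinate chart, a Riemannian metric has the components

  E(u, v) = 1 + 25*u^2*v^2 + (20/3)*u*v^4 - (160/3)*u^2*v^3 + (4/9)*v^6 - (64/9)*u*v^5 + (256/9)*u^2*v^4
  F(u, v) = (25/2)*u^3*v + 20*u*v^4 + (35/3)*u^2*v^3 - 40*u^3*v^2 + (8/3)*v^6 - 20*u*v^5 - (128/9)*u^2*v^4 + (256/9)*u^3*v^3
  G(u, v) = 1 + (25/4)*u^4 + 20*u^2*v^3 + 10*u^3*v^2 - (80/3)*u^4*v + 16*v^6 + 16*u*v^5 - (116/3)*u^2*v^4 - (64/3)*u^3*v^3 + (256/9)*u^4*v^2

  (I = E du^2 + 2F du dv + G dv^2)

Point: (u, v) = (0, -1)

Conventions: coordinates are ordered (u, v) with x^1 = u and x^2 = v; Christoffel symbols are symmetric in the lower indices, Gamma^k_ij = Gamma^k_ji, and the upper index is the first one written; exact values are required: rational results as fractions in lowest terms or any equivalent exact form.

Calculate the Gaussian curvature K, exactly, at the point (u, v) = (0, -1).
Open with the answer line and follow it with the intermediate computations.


Answer: K = -10368/24649

E = 13/9, F = 8/3, G = 17, EG - F^2 = 157/9 at the point
E_u = 124/9, E_v = -8/3, F_u = 40, F_v = -16, G_u = -16, G_v = -96
E_vv = 40/3, F_uv = -180, G_uu = -352/3
By Brioschi, K is (det M1 - det M2) divided by (EG - F^2) squared.
M1 = [[-E_vv/2 + F_uv - G_uu/2, E_u/2, F_u - E_v/2], [F_v - G_u/2, E, F], [G_v/2, F, G]] = [[-128, 62/9, 124/3], [-8, 13/9, 8/3], [-48, 8/3, 17]]; det M1 = -1744/9
M2 = [[0, E_v/2, G_u/2], [E_v/2, E, F], [G_u/2, F, G]] = [[0, -4/3, -8], [-4/3, 13/9, 8/3], [-8, 8/3, 17]]; det M2 = -592/9
det M1 - det M2 = -128; K = -128 / (157/9)^2 = -10368/24649


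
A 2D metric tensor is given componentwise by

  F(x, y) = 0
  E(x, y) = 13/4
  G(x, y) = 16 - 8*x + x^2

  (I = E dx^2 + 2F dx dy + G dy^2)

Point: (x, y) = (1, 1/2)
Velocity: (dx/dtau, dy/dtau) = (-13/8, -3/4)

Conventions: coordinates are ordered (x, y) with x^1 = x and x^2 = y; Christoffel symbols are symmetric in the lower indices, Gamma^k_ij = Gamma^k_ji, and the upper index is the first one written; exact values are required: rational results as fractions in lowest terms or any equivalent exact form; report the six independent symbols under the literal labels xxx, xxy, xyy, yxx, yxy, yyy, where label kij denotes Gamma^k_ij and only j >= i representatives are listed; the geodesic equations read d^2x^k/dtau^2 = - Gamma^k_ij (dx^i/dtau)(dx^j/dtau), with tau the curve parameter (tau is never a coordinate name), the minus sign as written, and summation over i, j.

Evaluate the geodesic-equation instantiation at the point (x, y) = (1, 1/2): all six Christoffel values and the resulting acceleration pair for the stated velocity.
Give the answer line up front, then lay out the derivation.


Answer: Gamma_xxx = 0, Gamma_xxy = 0, Gamma_xyy = 12/13, Gamma_yxx = 0, Gamma_yxy = -1/3, Gamma_yyy = 0; accelerations (d^2x/dtau^2, d^2y/dtau^2) = (-27/52, 13/16)

E = 13/4, F = 0, G = 9 at the point
E_x = 0, E_y = 0, F_x = 0, F_y = 0, G_x = -6, G_y = 0
EG - F^2 = 117/4;  g^inv = (4/117) * [[9, 0], [0, 13/4]]
first-kind symbols [ij,l] = (1/2)(d_i g_jl + d_j g_il - d_l g_ij): [xx,x] = E_x/2 = 0, [xx,y] = F_x - E_y/2 = 0, [xy,x] = E_y/2 = 0, [xy,y] = G_x/2 = -3, [yy,x] = F_y - G_x/2 = 3, [yy,y] = G_y/2 = 0
Gamma^x_ij = (G*[ij,x] - F*[ij,y])/(EG - F^2), Gamma^y_ij = (E*[ij,y] - F*[ij,x])/(EG - F^2)
Gamma_xxx = 0, Gamma_xxy = 0, Gamma_xyy = 12/13, Gamma_yxx = 0, Gamma_yxy = -1/3, Gamma_yyy = 0
d^2x/dtau^2 = -(Gamma_xxx*(-13/8)^2 + 2*Gamma_xxy*(-13/8)*(-3/4) + Gamma_xyy*(-3/4)^2) = -27/52
d^2y/dtau^2 = -(Gamma_yxx*(-13/8)^2 + 2*Gamma_yxy*(-13/8)*(-3/4) + Gamma_yyy*(-3/4)^2) = 13/16


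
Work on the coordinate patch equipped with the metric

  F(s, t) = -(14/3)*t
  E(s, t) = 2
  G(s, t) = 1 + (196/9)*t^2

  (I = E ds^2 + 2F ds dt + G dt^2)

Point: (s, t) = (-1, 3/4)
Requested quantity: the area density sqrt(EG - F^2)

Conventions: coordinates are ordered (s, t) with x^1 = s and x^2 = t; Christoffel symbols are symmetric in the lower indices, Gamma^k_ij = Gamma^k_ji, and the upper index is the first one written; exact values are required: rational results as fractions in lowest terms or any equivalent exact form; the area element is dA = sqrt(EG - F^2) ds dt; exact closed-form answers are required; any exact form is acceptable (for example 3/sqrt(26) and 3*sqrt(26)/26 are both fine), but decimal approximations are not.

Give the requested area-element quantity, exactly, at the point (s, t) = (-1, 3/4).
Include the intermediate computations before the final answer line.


E = 2, F = -7/2, G = 53/4; EG - F^2 = 57/4

Answer: sqrt(EG - F^2) = sqrt(57)/2


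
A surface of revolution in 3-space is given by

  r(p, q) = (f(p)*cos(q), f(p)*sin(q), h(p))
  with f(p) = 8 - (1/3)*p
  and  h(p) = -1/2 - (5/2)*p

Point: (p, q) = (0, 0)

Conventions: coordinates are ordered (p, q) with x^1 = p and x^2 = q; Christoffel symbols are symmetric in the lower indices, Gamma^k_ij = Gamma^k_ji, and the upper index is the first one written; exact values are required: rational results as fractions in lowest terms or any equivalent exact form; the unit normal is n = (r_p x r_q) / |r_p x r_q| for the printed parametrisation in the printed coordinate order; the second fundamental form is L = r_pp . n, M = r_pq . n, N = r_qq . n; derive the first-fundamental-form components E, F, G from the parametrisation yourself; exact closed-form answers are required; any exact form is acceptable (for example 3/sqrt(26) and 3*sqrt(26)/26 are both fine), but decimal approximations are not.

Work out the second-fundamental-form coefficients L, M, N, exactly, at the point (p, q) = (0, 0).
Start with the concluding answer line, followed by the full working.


Answer: L = 0, M = 0, N = -120*sqrt(229)/229

f = 8, f' = -1/3, f'' = 0, h' = -5/2, h'' = 0
E = 229/36, F = 0, G = 64; answer radicand W^2 = 229/36
unnormalised second-form numerators: l = 0, m = 0, n = -20; L = l/sqrt(229/36), and similarly M = m/sqrt(W^2), N = n/sqrt(W^2)


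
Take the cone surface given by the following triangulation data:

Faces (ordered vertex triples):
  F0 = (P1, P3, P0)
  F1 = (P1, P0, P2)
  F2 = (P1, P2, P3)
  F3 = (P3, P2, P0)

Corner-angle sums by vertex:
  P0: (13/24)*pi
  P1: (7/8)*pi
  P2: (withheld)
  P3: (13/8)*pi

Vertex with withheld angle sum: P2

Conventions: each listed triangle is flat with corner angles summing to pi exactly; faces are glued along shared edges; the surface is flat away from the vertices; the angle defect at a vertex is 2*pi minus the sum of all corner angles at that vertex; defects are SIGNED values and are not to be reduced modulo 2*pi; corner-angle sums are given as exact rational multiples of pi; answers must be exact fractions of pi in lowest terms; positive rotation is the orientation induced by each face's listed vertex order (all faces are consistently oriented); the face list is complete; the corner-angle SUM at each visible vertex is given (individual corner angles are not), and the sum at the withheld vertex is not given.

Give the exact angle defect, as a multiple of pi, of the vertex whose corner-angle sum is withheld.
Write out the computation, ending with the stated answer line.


V = 4, E = 6, F = 4; chi = V - E + F = 2
Gauss-Bonnet: total defect = 2*pi*chi = 4*pi; visible defects sum to (71/24)*pi

Answer: defect(P2) = (25/24)*pi
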